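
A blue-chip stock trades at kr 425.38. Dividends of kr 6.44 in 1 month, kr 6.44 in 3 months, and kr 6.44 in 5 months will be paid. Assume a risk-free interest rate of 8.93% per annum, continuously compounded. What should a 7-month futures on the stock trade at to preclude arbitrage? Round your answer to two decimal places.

kr 428.22

PV(dividends) I = 6.44·e^(−0.0893·1/12) + 6.44·e^(−0.0893·3/12) + 6.44·e^(−0.0893·5/12)
I = 6.3923 + 6.2978 + 6.2048 = 18.8949
F = (S − I)·e^(rT) = (425.38 − 18.8949) · e^(0.0893·7/12)
= 406.4851 · e^0.052092 = 406.4851 × 1.053473 = kr 428.22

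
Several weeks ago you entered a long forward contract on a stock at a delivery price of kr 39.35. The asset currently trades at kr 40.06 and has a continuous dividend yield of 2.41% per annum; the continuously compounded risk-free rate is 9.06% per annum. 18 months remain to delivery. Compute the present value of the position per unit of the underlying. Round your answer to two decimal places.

Current fair forward for the remaining 18 months: F = S·e^((r − q)·T), (r − q) = 0.0906 − 0.0241 = 0.0665
F = 40.06 · e^(0.0665 × 18/12) = 40.06 × 1.104895 = 44.2621
Value of long forward = (F − K)·e^(−rT) = (44.2621 − 39.35) · e^(−0.0906·18/12)
= 4.9121 × 0.872930 = 4.29

kr 4.29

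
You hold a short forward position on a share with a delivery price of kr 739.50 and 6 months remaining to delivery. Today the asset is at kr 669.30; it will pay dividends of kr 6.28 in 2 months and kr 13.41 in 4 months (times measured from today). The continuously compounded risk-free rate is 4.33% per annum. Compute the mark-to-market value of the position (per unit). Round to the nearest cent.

kr 73.81

PV(remaining dividends) I = 6.28·e^(−0.0433·2/12) + 13.41·e^(−0.0433·4/12) = 19.4527
Current forward F = (S − I)·e^(rT) = (669.30 − 19.4527)·e^(0.0433·6/12) = 649.8473 × 1.021886 = 664.0699
Value (long) = (F − K)·e^(−rT) = (664.0699 − 739.50) × 0.978583 = -73.8146
Short position value = −(long value) = kr 73.81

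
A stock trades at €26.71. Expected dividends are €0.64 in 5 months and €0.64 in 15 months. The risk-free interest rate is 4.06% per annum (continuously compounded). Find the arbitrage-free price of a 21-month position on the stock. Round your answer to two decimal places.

PV(dividends) I = 0.64·e^(−0.0406·5/12) + 0.64·e^(−0.0406·15/12)
I = 0.6293 + 0.6083 = 1.2376
F = (S − I)·e^(rT) = (26.71 − 1.2376) · e^(0.0406·21/12)
= 25.4724 · e^0.071050 = 25.4724 × 1.073635 = €27.35

€27.35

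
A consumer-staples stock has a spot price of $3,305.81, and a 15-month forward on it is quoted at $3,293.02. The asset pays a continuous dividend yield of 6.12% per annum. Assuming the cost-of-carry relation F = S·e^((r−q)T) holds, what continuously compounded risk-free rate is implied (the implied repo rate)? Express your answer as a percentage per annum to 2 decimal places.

From F = S·e^((r−q)T): (r − q) = ln(F/S)/T
ln(3293.02/3305.81) = ln(0.996131) = -0.003877
(r − q) = -0.003877 / (15/12) = -0.003102
r = ln(F/S)/T + q = -0.003102 + 0.0612 = 0.058098
r = 5.81%

5.81%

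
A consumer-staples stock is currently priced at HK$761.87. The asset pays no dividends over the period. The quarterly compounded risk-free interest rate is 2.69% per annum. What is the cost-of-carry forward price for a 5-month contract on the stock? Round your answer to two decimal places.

HK$770.43

F = S · (1+r/4)^(4T)
= 761.87 × 1.011233
F = HK$770.43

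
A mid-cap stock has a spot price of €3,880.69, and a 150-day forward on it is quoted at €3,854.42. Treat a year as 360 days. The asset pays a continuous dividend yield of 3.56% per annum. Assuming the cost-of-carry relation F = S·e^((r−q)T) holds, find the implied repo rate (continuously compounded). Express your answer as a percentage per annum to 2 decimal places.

From F = S·e^((r−q)T): (r − q) = ln(F/S)/T
ln(3854.42/3880.69) = ln(0.993231) = -0.006792
(r − q) = -0.006792 / (150/360) = -0.016301
r = ln(F/S)/T + q = -0.016301 + 0.0356 = 0.019299
r = 1.93%

1.93%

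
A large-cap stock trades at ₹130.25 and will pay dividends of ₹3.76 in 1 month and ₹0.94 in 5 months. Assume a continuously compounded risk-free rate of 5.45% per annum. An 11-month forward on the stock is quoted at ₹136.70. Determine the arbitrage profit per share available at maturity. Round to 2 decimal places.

PV(dividends) I = 3.76·e^(−0.0545·1/12) + 0.94·e^(−0.0545·5/12) = 4.6619
Fair forward F* = (S − I)·e^(rT) = (130.25 − 4.6619)·e^0.049958 = 125.5881 × 1.051227 = 132.0216
Market ₹136.70 > fair 132.0216: forward overpriced → cash-and-carry (borrow at r, buy the stock and collect the dividends, short the forward).
Profit at T = |F_mkt − F*| = |136.70 − 132.0216| = ₹4.68 per share

₹4.68 per share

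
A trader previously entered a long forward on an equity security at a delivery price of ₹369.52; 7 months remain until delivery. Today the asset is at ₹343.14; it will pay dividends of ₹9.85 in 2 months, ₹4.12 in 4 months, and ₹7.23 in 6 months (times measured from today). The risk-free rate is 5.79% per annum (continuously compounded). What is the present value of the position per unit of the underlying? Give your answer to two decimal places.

PV(remaining dividends) I = 9.85·e^(−0.0579·2/12) + 4.12·e^(−0.0579·4/12) + 7.23·e^(−0.0579·6/12) = 20.8203
Current forward F = (S − I)·e^(rT) = (343.14 − 20.8203)·e^(0.0579·7/12) = 322.3197 × 1.034352 = 333.3920
Value (long) = (F − K)·e^(−rT) = (333.3920 − 369.52) × 0.966789 = -34.9282
Value = -₹34.93

-₹34.93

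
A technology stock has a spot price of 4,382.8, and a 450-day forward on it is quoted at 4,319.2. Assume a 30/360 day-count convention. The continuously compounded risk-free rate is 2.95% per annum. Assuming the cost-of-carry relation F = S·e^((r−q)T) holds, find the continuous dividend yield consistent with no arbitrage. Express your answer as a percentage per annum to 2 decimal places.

From F = S·e^((r−q)T): (r − q) = ln(F/S)/T
ln(4319.2/4382.8) = ln(0.985489) = -0.014617
(r − q) = -0.014617 / (450/360) = -0.011694
q = r − ln(F/S)/T = 0.0295 + 0.011694 = 0.041194
q = 4.12%

4.12%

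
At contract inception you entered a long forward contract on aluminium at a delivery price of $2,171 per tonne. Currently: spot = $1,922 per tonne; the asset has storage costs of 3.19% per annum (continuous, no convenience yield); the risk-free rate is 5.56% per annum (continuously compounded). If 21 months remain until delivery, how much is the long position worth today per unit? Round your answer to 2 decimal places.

$62.63 per tonne

Current fair forward for the remaining 21 months: F = S·e^((r + u)·T), (r + u) = 0.0556 + 0.0319 = 0.0875
F = 1922 · e^(0.0875 × 21/12) = 1922 × 1.16547065 = 2240.0346
Value of long forward = (F − K)·e^(−rT) = (2240.0346 − 2171) · e^(−0.0556·21/12)
= 69.0346 × 0.90728378 = 62.63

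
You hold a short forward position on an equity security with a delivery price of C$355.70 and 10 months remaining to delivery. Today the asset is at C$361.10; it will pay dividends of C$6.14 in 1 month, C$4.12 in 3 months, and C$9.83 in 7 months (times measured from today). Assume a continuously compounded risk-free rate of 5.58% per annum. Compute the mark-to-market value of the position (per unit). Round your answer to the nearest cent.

-C$1.87

PV(remaining dividends) I = 6.14·e^(−0.0558·1/12) + 4.12·e^(−0.0558·3/12) + 9.83·e^(−0.0558·7/12) = 19.6896
Current forward F = (S − I)·e^(rT) = (361.10 − 19.6896)·e^(0.0558·10/12) = 341.4104 × 1.047598 = 357.6609
Value (long) = (F − K)·e^(−rT) = (357.6609 − 355.70) × 0.954565 = 1.8718
Short position value = −(long value) = -C$1.87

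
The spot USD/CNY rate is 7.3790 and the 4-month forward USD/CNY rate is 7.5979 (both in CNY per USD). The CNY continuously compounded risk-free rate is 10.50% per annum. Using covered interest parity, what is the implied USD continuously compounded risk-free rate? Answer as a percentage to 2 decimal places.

1.73%

F = S·e^((r_CNY − r_USD)T) ⇒ r_USD = r_CNY − ln(F/S)/T
ln(7.5979/7.3790) = 0.029234; /(4/12) = 0.087702
r_USD = 0.1050 − 0.087702 = 0.017298
r_USD = 1.73%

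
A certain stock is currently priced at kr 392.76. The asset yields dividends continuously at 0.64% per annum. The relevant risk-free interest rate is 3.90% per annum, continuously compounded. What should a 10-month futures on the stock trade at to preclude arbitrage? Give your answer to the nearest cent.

kr 403.58

F = S·e^((r − q)T) = 392.76 · e^((0.0390 − 0.0064) × 10/12)
= 392.76 · e^0.027167 = 392.76 × 1.027539
F = kr 403.58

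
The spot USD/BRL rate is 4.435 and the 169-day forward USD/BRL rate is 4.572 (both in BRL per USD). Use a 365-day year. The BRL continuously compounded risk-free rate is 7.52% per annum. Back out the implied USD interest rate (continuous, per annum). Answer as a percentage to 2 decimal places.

F = S·e^((r_BRL − r_USD)T) ⇒ r_USD = r_BRL − ln(F/S)/T
ln(4.572/4.435) = 0.030423; /(169/365) = 0.065706
r_USD = 0.0752 − 0.065706 = 0.009494
r_USD = 0.95%

0.95%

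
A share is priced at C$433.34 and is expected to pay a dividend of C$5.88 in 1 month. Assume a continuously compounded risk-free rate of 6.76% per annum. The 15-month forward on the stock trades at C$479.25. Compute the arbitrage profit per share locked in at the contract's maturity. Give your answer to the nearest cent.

C$14.06 per share

PV(dividends) I = 5.88·e^(−0.0676·1/12) = 5.8470
Fair forward F* = (S − I)·e^(rT) = (433.34 − 5.8470)·e^0.084500 = 427.4930 × 1.088173 = 465.1863
Market C$479.25 > fair 465.1863: forward overpriced → cash-and-carry (borrow at r, buy the stock and collect the dividends, short the forward).
Profit at T = |F_mkt − F*| = |479.25 − 465.1863| = C$14.06 per share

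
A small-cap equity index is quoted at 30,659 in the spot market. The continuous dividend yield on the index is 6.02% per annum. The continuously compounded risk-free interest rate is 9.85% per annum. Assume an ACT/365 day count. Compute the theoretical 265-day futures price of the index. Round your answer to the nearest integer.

F = S·e^((r − q)T) = 30659 · e^((0.0985 − 0.0602) × 265/365)
= 30659 · e^0.027807 = 30659 × 1.028197
F = 31,523

31,523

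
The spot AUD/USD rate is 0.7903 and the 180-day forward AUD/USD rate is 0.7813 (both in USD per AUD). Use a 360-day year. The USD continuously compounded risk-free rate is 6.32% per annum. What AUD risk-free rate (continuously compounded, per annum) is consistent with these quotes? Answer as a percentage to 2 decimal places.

8.61%

F = S·e^((r_USD − r_AUD)T) ⇒ r_AUD = r_USD − ln(F/S)/T
ln(0.7813/0.7903) = -0.011453; /(180/360) = -0.022906
r_AUD = 0.0632 + 0.022906 = 0.086106
r_AUD = 8.61%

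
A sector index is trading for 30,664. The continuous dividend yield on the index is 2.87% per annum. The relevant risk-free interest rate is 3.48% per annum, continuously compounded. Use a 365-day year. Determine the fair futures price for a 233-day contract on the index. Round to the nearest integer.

30,784

F = S·e^((r − q)T) = 30664 · e^((0.0348 − 0.0287) × 233/365)
= 30664 · e^0.003894 = 30664 × 1.003902
F = 30,784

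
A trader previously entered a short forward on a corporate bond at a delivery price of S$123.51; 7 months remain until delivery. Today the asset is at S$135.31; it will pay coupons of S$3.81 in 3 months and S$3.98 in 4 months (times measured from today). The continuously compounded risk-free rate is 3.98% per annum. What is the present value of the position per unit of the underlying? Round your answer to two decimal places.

PV(remaining coupons) I = 3.81·e^(−0.0398·3/12) + 3.98·e^(−0.0398·4/12) = 7.6998
Current forward F = (S − I)·e^(rT) = (135.31 − 7.6998)·e^(0.0398·7/12) = 127.6102 × 1.023488 = 130.6075
Value (long) = (F − K)·e^(−rT) = (130.6075 − 123.51) × 0.977051 = 6.9346
Short position value = −(long value) = -S$6.93

-S$6.93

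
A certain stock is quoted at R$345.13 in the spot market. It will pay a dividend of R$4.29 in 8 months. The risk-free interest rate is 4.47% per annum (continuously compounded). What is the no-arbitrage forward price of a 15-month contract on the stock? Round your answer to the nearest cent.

PV(dividends) I = 4.29·e^(−0.0447·8/12)
I = 4.1640
F = (S − I)·e^(rT) = (345.13 − 4.1640) · e^(0.0447·15/12)
= 340.9660 · e^0.055875 = 340.9660 × 1.057465 = R$360.56

R$360.56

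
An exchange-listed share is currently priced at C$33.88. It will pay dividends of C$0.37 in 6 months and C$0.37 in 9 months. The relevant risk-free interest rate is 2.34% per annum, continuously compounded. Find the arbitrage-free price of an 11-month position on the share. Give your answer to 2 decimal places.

C$33.87

PV(dividends) I = 0.37·e^(−0.0234·6/12) + 0.37·e^(−0.0234·9/12)
I = 0.3657 + 0.3636 = 0.7293
F = (S − I)·e^(rT) = (33.88 − 0.7293) · e^(0.0234·11/12)
= 33.1507 · e^0.021450 = 33.1507 × 1.021682 = C$33.87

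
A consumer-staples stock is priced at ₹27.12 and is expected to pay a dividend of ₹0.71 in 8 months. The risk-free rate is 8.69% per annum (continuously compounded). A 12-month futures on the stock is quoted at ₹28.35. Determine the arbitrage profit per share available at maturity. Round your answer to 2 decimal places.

PV(dividends) I = 0.71·e^(−0.0869·8/12) = 0.6700
Fair futures F* = (S − I)·e^(rT) = (27.12 − 0.6700)·e^0.086900 = 26.4500 × 1.090788 = 28.8513
Market ₹28.35 < fair 28.8513: forward underpriced → reverse cash-and-carry (short the stock, invest proceeds at r, pay the dividends, go long the forward).
Profit at T = |F_mkt − F*| = |28.35 − 28.8513| = ₹0.50 per share

₹0.50 per share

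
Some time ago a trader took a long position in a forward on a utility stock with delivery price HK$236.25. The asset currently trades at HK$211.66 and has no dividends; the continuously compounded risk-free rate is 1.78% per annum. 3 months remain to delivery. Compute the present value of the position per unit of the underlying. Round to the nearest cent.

-HK$23.54

Current fair forward for the remaining 3 months: F = S·e^(r·T), r = 0.0178
F = 211.66 · e^(0.0178 × 3/12) = 211.66 × 1.004460 = 212.6040
Value of long forward = (F − K)·e^(−rT) = (212.6040 − 236.25) · e^(−0.0178·3/12)
= -23.6460 × 0.995560 = -23.54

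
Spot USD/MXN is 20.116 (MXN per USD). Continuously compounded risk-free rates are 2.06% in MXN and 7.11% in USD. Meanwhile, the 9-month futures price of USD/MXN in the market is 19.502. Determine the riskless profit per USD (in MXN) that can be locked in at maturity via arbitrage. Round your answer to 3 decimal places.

0.134 per USD (in MXN)

Fair futures: F* = S·e^(carry·T), with carry = (r_MXN − r_USD) = 0.0206 − 0.0711 = -0.0505
F* = 20.116 · e^(-0.0505 × 9/12) = 20.116 · e^-0.037875 = 20.116 × 0.962833 = 19.3683
Market 19.502 > fair 19.3683: forward overpriced → cash-and-carry (buy spot, short the forward).
At maturity, profit = |F_mkt − F*| = |19.502 − 19.3683| = 0.134 per USD (in MXN)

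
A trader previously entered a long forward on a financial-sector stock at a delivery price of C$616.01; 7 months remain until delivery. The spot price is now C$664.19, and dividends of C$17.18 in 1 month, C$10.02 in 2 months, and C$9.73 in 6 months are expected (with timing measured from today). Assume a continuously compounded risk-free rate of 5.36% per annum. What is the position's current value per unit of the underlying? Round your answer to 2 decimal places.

PV(remaining dividends) I = 17.18·e^(−0.0536·1/12) + 10.02·e^(−0.0536·2/12) + 9.73·e^(−0.0536·6/12) = 36.5070
Current forward F = (S − I)·e^(rT) = (664.19 − 36.5070)·e^(0.0536·7/12) = 627.6830 × 1.031761 = 647.6188
Value (long) = (F − K)·e^(−rT) = (647.6188 − 616.01) × 0.969217 = 30.6358
Value = C$30.64

C$30.64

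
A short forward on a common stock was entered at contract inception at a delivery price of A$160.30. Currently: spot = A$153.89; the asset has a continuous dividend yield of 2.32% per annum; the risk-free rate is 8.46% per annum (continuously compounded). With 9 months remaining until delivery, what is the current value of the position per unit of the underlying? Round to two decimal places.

-A$0.79

Current fair forward for the remaining 9 months: F = S·e^((r − q)·T), (r − q) = 0.0846 − 0.0232 = 0.0614
F = 153.89 · e^(0.0614 × 9/12) = 153.89 × 1.047127 = 161.1424
Value of long forward = (F − K)·e^(−rT) = (161.1424 − 160.30) · e^(−0.0846·9/12)
= 0.8424 × 0.938521 = 0.79
Short position value = −(long value) = -A$0.79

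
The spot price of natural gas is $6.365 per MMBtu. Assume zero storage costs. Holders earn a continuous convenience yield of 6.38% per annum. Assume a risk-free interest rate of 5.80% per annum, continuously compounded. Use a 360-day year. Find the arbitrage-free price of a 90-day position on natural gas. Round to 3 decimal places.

Net carry = r + u − y = 0.0580 + 0.0000 − 0.0638 = -0.0058
F = S·e^((r+u−y)T) = 6.365 · e^(-0.0058 × 90/360) = 6.365 · e^-0.001450
= 6.365 × 0.998551 = $6.356 per MMBtu

$6.356 per MMBtu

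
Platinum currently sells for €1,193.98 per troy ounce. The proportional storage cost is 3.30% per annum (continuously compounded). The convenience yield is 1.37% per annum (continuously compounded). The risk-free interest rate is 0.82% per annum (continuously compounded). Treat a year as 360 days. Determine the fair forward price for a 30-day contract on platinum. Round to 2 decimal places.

€1,196.72 per troy ounce

Net carry = r + u − y = 0.0082 + 0.0330 − 0.0137 = 0.0275
F = S·e^((r+u−y)T) = 1193.98 · e^(0.0275 × 30/360) = 1193.98 · e^0.00229167
= 1193.98 × 1.00229430 = €1,196.72 per troy ounce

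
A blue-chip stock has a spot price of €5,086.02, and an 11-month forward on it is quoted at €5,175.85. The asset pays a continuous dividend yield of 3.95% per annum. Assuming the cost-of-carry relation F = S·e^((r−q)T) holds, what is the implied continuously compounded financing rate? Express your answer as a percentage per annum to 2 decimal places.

5.86%

From F = S·e^((r−q)T): (r − q) = ln(F/S)/T
ln(5175.85/5086.02) = ln(1.017662) = 0.017508
(r − q) = 0.017508 / (11/12) = 0.019100
r = ln(F/S)/T + q = 0.019100 + 0.0395 = 0.058600
r = 5.86%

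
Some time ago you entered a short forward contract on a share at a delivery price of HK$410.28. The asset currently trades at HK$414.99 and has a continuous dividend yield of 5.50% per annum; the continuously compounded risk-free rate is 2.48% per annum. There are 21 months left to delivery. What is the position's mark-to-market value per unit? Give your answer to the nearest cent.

HK$15.95

Current fair forward for the remaining 21 months: F = S·e^((r − q)·T), (r − q) = 0.0248 − 0.0550 = -0.0302
F = 414.99 · e^(-0.0302 × 21/12) = 414.99 × 0.948522 = 393.6271
Value of long forward = (F − K)·e^(−rT) = (393.6271 − 410.28) · e^(−0.0248·21/12)
= -16.6529 × 0.957528 = -15.95
Short position value = −(long value) = HK$15.95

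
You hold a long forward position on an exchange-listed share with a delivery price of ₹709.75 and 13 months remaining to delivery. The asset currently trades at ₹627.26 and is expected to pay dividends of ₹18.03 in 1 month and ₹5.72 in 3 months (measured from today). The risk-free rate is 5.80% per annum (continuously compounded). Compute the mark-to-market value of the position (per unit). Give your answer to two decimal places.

-₹62.85

PV(remaining dividends) I = 18.03·e^(−0.0580·1/12) + 5.72·e^(−0.0580·3/12) = 23.5807
Current forward F = (S − I)·e^(rT) = (627.26 − 23.5807)·e^(0.0580·13/12) = 603.6793 × 1.064849 = 642.8273
Value (long) = (F − K)·e^(−rT) = (642.8273 − 709.75) × 0.939100 = -62.8471
Value = -₹62.85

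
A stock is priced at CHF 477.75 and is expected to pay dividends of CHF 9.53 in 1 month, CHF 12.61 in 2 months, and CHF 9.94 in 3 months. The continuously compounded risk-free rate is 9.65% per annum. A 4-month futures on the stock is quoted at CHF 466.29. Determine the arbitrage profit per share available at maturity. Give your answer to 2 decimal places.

PV(dividends) I = 9.53·e^(−0.0965·1/12) + 12.61·e^(−0.0965·2/12) + 9.94·e^(−0.0965·3/12) = 31.5655
Fair futures F* = (S − I)·e^(rT) = (477.75 − 31.5655)·e^0.032167 = 446.1845 × 1.032690 = 460.7703
Market CHF 466.29 > fair 460.7703: forward overpriced → cash-and-carry (borrow at r, buy the stock and collect the dividends, short the forward).
Profit at T = |F_mkt − F*| = |466.29 − 460.7703| = CHF 5.52 per share

CHF 5.52 per share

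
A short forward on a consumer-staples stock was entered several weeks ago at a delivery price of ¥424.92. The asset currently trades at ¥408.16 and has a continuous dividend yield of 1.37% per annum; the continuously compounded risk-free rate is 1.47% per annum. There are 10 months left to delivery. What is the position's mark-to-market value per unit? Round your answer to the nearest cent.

¥16.22

Current fair forward for the remaining 10 months: F = S·e^((r − q)·T), (r − q) = 0.0147 − 0.0137 = 0.0010
F = 408.16 · e^(0.0010 × 10/12) = 408.16 × 1.000834 = 408.5004
Value of long forward = (F − K)·e^(−rT) = (408.5004 − 424.92) · e^(−0.0147·10/12)
= -16.4196 × 0.987825 = -16.22
Short position value = −(long value) = ¥16.22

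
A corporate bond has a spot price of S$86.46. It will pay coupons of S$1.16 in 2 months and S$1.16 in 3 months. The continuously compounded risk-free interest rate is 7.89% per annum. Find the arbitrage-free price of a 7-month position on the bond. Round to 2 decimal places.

S$88.14

PV(coupons) I = 1.16·e^(−0.0789·2/12) + 1.16·e^(−0.0789·3/12)
I = 1.1448 + 1.1373 = 2.2821
F = (S − I)·e^(rT) = (86.46 − 2.2821) · e^(0.0789·7/12)
= 84.1779 · e^0.046025 = 84.1779 × 1.047101 = S$88.14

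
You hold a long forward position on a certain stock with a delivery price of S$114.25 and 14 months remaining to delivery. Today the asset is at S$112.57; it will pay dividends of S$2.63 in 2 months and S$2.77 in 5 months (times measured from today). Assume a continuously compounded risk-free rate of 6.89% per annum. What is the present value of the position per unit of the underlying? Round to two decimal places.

PV(remaining dividends) I = 2.63·e^(−0.0689·2/12) + 2.77·e^(−0.0689·5/12) = 5.2916
Current forward F = (S − I)·e^(rT) = (112.57 − 5.2916)·e^(0.0689·14/12) = 107.2784 × 1.083702 = 116.2578
Value (long) = (F − K)·e^(−rT) = (116.2578 − 114.25) × 0.922763 = 1.8527
Value = S$1.85

S$1.85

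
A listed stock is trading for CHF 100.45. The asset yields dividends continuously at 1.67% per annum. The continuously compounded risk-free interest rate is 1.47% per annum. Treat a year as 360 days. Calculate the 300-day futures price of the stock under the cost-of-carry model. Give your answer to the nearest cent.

CHF 100.28

F = S·e^((r − q)T) = 100.45 · e^((0.0147 − 0.0167) × 300/360)
= 100.45 · e^-0.001667 = 100.45 × 0.998334
F = CHF 100.28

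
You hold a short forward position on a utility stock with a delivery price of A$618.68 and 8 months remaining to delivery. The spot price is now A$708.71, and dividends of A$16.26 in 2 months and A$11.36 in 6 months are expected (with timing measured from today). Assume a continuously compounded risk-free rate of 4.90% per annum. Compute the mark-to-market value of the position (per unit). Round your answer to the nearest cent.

PV(remaining dividends) I = 16.26·e^(−0.0490·2/12) + 11.36·e^(−0.0490·6/12) = 27.2128
Current forward F = (S − I)·e^(rT) = (708.71 − 27.2128)·e^(0.0490·8/12) = 681.4972 × 1.033206 = 704.1270
Value (long) = (F − K)·e^(−rT) = (704.1270 − 618.68) × 0.967861 = 82.7008
Short position value = −(long value) = -A$82.70

-A$82.70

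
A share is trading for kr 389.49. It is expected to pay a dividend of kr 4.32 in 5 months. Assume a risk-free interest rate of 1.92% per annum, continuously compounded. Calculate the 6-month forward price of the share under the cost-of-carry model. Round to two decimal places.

kr 388.92

PV(dividends) I = 4.32·e^(−0.0192·5/12)
I = 4.2856
F = (S − I)·e^(rT) = (389.49 − 4.2856) · e^(0.0192·6/12)
= 385.2044 · e^0.009600 = 385.2044 × 1.009646 = kr 388.92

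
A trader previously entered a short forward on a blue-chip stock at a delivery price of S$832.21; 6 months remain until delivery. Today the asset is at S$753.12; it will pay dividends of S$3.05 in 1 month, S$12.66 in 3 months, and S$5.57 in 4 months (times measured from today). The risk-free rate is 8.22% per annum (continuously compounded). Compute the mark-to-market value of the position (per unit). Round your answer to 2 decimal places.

S$66.43

PV(remaining dividends) I = 3.05·e^(−0.0822·1/12) + 12.66·e^(−0.0822·3/12) + 5.57·e^(−0.0822·4/12) = 20.8511
Current forward F = (S − I)·e^(rT) = (753.12 − 20.8511)·e^(0.0822·6/12) = 732.2689 × 1.041956 = 762.9920
Value (long) = (F − K)·e^(−rT) = (762.9920 − 832.21) × 0.959733 = -66.4308
Short position value = −(long value) = S$66.43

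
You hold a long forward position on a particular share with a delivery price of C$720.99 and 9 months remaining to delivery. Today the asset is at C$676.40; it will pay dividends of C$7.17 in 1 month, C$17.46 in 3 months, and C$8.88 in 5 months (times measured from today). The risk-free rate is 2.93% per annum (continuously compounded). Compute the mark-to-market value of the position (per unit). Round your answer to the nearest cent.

PV(remaining dividends) I = 7.17·e^(−0.0293·1/12) + 17.46·e^(−0.0293·3/12) + 8.88·e^(−0.0293·5/12) = 33.2573
Current forward F = (S − I)·e^(rT) = (676.40 − 33.2573)·e^(0.0293·9/12) = 643.1427 × 1.022218 = 657.4320
Value (long) = (F − K)·e^(−rT) = (657.4320 − 720.99) × 0.978265 = -62.1766
Value = -C$62.18

-C$62.18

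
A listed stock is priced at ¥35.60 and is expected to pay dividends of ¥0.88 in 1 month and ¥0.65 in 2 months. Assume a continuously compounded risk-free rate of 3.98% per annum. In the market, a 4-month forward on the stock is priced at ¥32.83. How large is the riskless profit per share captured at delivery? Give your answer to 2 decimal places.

PV(dividends) I = 0.88·e^(−0.0398·1/12) + 0.65·e^(−0.0398·2/12) = 1.5228
Fair forward F* = (S − I)·e^(rT) = (35.60 − 1.5228)·e^0.013267 = 34.0772 × 1.013355 = 34.5323
Market ¥32.83 < fair 34.5323: forward underpriced → reverse cash-and-carry (short the stock, invest proceeds at r, pay the dividends, go long the forward).
Profit at T = |F_mkt − F*| = |32.83 − 34.5323| = ¥1.70 per share

¥1.70 per share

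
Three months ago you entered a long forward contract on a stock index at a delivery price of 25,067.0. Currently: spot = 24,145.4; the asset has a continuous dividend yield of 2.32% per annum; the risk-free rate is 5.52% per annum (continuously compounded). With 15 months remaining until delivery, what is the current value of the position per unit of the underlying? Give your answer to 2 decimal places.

59.54

Current fair forward for the remaining 15 months: F = S·e^((r − q)·T), (r − q) = 0.0552 − 0.0232 = 0.0320
F = 24145.4 · e^(0.0320 × 15/12) = 24145.4 × 1.04081077 = 25130.7924
Value of long forward = (F − K)·e^(−rT) = (25130.7924 − 25067.0) · e^(−0.0552·15/12)
= 63.7924 × 0.93332668 = 59.54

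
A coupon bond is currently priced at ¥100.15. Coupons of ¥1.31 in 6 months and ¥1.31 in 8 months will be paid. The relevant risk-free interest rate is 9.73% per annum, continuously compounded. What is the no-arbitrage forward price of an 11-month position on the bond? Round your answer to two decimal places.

PV(coupons) I = 1.31·e^(−0.0973·6/12) + 1.31·e^(−0.0973·8/12)
I = 1.2478 + 1.2277 = 2.4755
F = (S − I)·e^(rT) = (100.15 − 2.4755) · e^(0.0973·11/12)
= 97.6745 · e^0.089192 = 97.6745 × 1.093291 = ¥106.79

¥106.79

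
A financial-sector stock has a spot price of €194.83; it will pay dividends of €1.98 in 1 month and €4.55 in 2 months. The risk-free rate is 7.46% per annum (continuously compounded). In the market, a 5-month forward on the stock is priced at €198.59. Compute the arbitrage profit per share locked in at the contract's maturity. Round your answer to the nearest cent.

PV(dividends) I = 1.98·e^(−0.0746·1/12) + 4.55·e^(−0.0746·2/12) = 6.4615
Fair forward F* = (S − I)·e^(rT) = (194.83 − 6.4615)·e^0.031083 = 188.3685 × 1.031571 = 194.3155
Market €198.59 > fair 194.3155: forward overpriced → cash-and-carry (borrow at r, buy the stock and collect the dividends, short the forward).
Profit at T = |F_mkt − F*| = |198.59 − 194.3155| = €4.27 per share

€4.27 per share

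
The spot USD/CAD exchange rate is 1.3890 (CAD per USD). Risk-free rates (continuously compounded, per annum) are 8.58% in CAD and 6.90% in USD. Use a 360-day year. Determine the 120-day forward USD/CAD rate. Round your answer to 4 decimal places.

1.3968

F = S·e^((r_CAD − r_USD)T) = 1.3890 · e^((0.0858 − 0.0690) × 120/360)
= 1.3890 · e^0.005600 = 1.3890 × 1.005616
F = 1.3968 CAD per USD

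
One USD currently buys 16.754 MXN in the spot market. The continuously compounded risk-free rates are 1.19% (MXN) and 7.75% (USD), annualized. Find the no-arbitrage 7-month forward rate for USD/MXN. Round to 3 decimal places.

F = S·e^((r_MXN − r_USD)T) = 16.754 · e^((0.0119 − 0.0775) × 7/12)
= 16.754 · e^-0.038267 = 16.754 × 0.962456
F = 16.125 MXN per USD

16.125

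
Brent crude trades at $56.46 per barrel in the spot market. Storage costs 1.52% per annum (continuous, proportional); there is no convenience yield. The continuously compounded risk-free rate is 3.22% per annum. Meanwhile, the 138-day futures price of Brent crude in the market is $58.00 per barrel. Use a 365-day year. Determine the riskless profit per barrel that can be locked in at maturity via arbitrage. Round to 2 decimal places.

$0.52 per barrel

Fair futures: F* = S·e^(carry·T), with carry = (r + u) = 0.0322 + 0.0152 = 0.0474
F* = 56.46 · e^(0.0474 × 138/365) = 56.46 · e^0.017921 = 56.46 × 1.018083 = $57.4810
Market $58.00 > fair $57.4810: forward overpriced → cash-and-carry (buy spot, short the forward).
At maturity, profit = |F_mkt − F*| = |58.00 − 57.4810| = $0.52 per barrel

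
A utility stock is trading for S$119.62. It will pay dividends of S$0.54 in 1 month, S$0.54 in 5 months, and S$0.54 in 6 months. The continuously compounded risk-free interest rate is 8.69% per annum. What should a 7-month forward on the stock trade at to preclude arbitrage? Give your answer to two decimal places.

PV(dividends) I = 0.54·e^(−0.0869·1/12) + 0.54·e^(−0.0869·5/12) + 0.54·e^(−0.0869·6/12)
I = 0.5361 + 0.5208 + 0.5170 = 1.5739
F = (S − I)·e^(rT) = (119.62 − 1.5739) · e^(0.0869·7/12)
= 118.0461 · e^0.050692 = 118.0461 × 1.051999 = S$124.18

S$124.18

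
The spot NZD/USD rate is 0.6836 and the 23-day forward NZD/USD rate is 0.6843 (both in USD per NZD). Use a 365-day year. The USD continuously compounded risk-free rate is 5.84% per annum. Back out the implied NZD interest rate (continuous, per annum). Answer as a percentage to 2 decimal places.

F = S·e^((r_USD − r_NZD)T) ⇒ r_NZD = r_USD − ln(F/S)/T
ln(0.6843/0.6836) = 0.001023; /(23/365) = 0.016235
r_NZD = 0.0584 − 0.016235 = 0.042165
r_NZD = 4.22%

4.22%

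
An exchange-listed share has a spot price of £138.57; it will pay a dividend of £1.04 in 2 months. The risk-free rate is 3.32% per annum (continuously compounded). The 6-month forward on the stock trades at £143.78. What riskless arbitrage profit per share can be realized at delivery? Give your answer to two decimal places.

£3.94 per share

PV(dividends) I = 1.04·e^(−0.0332·2/12) = 1.0343
Fair forward F* = (S − I)·e^(rT) = (138.57 − 1.0343)·e^0.016600 = 137.5357 × 1.016739 = 139.8379
Market £143.78 > fair 139.8379: forward overpriced → cash-and-carry (borrow at r, buy the stock and collect the dividends, short the forward).
Profit at T = |F_mkt − F*| = |143.78 − 139.8379| = £3.94 per share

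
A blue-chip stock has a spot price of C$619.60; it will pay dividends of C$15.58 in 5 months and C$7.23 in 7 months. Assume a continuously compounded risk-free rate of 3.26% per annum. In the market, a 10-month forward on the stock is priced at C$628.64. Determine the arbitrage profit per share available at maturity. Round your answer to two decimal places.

PV(dividends) I = 15.58·e^(−0.0326·5/12) + 7.23·e^(−0.0326·7/12) = 22.4636
Fair forward F* = (S − I)·e^(rT) = (619.60 − 22.4636)·e^0.027167 = 597.1364 × 1.027539 = 613.5809
Market C$628.64 > fair 613.5809: forward overpriced → cash-and-carry (borrow at r, buy the stock and collect the dividends, short the forward).
Profit at T = |F_mkt − F*| = |628.64 − 613.5809| = C$15.06 per share

C$15.06 per share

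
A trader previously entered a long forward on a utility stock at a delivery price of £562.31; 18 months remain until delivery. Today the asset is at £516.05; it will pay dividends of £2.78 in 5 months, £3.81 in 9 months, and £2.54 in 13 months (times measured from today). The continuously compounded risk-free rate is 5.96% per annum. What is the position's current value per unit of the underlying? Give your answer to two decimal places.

PV(remaining dividends) I = 2.78·e^(−0.0596·5/12) + 3.81·e^(−0.0596·9/12) + 2.54·e^(−0.0596·13/12) = 8.7364
Current forward F = (S − I)·e^(rT) = (516.05 − 8.7364)·e^(0.0596·18/12) = 507.3136 × 1.093518 = 554.7566
Value (long) = (F − K)·e^(−rT) = (554.7566 − 562.31) × 0.914480 = -6.9074
Value = -£6.91

-£6.91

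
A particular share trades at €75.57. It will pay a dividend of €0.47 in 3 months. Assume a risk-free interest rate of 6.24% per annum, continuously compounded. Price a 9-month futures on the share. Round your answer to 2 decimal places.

PV(dividends) I = 0.47·e^(−0.0624·3/12)
I = 0.4627
F = (S − I)·e^(rT) = (75.57 − 0.4627) · e^(0.0624·9/12)
= 75.1073 · e^0.046800 = 75.1073 × 1.047912 = €78.71

€78.71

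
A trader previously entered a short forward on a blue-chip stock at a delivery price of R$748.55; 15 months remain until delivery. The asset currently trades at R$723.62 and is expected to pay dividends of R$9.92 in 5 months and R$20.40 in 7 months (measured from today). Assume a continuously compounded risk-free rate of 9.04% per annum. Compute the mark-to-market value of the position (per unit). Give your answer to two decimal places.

PV(remaining dividends) I = 9.92·e^(−0.0904·5/12) + 20.40·e^(−0.0904·7/12) = 28.9054
Current forward F = (S − I)·e^(rT) = (723.62 − 28.9054)·e^(0.0904·15/12) = 694.7146 × 1.119632 = 777.8247
Value (long) = (F − K)·e^(−rT) = (777.8247 − 748.55) × 0.893151 = 26.1467
Short position value = −(long value) = -R$26.15

-R$26.15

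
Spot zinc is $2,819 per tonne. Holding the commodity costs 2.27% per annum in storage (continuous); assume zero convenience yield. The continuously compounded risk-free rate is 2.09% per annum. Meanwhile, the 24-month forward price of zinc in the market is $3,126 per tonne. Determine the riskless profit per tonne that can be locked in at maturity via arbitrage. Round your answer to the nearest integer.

Fair forward: F* = S·e^(carry·T), with carry = (r + u) = 0.0209 + 0.0227 = 0.0436
F* = 2819 · e^(0.0436 × 24/12) = 2819 · e^0.087200 = 2819 × 1.091115 = $3075.8532
Market $3126 > fair $3075.8532: forward overpriced → cash-and-carry (buy spot, short the forward).
At maturity, profit = |F_mkt − F*| = |3126 − 3075.8532| = $50 per tonne

$50 per tonne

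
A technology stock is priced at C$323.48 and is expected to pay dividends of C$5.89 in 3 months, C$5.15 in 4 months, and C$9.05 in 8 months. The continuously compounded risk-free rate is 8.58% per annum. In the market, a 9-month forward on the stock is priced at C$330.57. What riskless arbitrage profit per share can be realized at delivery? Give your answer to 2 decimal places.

PV(dividends) I = 5.89·e^(−0.0858·3/12) + 5.15·e^(−0.0858·4/12) + 9.05·e^(−0.0858·8/12) = 19.3167
Fair forward F* = (S − I)·e^(rT) = (323.48 − 19.3167)·e^0.064350 = 304.1633 × 1.066466 = 324.3798
Market C$330.57 > fair 324.3798: forward overpriced → cash-and-carry (borrow at r, buy the stock and collect the dividends, short the forward).
Profit at T = |F_mkt − F*| = |330.57 − 324.3798| = C$6.19 per share

C$6.19 per share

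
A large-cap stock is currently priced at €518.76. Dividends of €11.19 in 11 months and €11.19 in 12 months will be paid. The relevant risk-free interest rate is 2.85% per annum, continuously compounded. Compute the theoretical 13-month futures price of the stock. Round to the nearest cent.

€512.57

PV(dividends) I = 11.19·e^(−0.0285·11/12) + 11.19·e^(−0.0285·12/12)
I = 10.9014 + 10.8756 = 21.7770
F = (S − I)·e^(rT) = (518.76 − 21.7770) · e^(0.0285·13/12)
= 496.9830 · e^0.030875 = 496.9830 × 1.031357 = €512.57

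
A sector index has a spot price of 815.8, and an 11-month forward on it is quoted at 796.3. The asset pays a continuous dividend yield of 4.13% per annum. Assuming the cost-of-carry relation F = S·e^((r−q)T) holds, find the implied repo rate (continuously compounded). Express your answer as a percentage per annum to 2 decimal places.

1.49%

From F = S·e^((r−q)T): (r − q) = ln(F/S)/T
ln(796.3/815.8) = ln(0.976097) = -0.024193
(r − q) = -0.024193 / (11/12) = -0.026392
r = ln(F/S)/T + q = -0.026392 + 0.0413 = 0.014908
r = 1.49%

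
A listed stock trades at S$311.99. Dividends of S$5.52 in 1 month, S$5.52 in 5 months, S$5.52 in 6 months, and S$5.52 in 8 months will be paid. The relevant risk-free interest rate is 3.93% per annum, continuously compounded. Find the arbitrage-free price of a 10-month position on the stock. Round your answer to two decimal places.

PV(dividends) I = 5.52·e^(−0.0393·1/12) + 5.52·e^(−0.0393·5/12) + 5.52·e^(−0.0393·6/12) + 5.52·e^(−0.0393·8/12)
I = 5.5020 + 5.4303 + 5.4126 + 5.3773 = 21.7222
F = (S − I)·e^(rT) = (311.99 − 21.7222) · e^(0.0393·10/12)
= 290.2678 · e^0.032750 = 290.2678 × 1.033292 = S$299.93

S$299.93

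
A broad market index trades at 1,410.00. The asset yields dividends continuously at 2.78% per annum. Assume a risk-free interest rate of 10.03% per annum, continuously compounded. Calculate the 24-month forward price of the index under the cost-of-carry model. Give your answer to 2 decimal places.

1,630.02

F = S·e^((r − q)T) = 1410.00 · e^((0.1003 − 0.0278) × 24/12)
= 1410.00 · e^0.14500000 = 1410.00 × 1.15603957
F = 1,630.02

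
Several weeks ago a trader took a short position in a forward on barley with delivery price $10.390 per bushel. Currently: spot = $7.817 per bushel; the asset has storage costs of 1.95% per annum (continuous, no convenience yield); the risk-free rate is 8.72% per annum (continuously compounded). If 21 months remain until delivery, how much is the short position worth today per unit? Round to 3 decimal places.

Current fair forward for the remaining 21 months: F = S·e^((r + u)·T), (r + u) = 0.0872 + 0.0195 = 0.1067
F = 7.817 · e^(0.1067 × 21/12) = 7.817 × 1.205296 = 9.4218
Value of long forward = (F − K)·e^(−rT) = (9.4218 − 10.390) · e^(−0.0872·21/12)
= -0.9682 × 0.858473 = -0.831
Short position value = −(long value) = $0.831

$0.831 per bushel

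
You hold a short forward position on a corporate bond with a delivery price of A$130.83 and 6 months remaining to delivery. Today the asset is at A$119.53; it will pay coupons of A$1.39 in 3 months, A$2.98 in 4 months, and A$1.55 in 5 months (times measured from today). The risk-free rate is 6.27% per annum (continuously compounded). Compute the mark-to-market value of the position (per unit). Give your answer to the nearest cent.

PV(remaining coupons) I = 1.39·e^(−0.0627·3/12) + 2.98·e^(−0.0627·4/12) + 1.55·e^(−0.0627·5/12) = 5.7968
Current forward F = (S − I)·e^(rT) = (119.53 − 5.7968)·e^(0.0627·6/12) = 113.7332 × 1.031847 = 117.3553
Value (long) = (F − K)·e^(−rT) = (117.3553 − 130.83) × 0.969136 = -13.0588
Short position value = −(long value) = A$13.06

A$13.06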